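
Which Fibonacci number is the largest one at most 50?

34 ≤ 50 < 55, so the largest Fibonacci number not exceeding 50 is 34.

34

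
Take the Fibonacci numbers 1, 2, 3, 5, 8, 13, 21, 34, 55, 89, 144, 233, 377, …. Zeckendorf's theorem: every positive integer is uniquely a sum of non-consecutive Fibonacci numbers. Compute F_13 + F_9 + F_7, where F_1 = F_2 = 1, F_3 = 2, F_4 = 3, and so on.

280

F_13 + F_9 + F_7 = 233 + 34 + 13 = 280.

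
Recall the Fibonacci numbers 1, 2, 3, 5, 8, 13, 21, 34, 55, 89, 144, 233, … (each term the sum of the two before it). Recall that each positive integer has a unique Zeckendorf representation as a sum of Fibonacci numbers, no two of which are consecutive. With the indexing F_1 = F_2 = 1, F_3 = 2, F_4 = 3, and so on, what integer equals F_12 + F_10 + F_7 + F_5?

F_12 + F_10 + F_7 + F_5 = 144 + 55 + 13 + 5 = 217.

217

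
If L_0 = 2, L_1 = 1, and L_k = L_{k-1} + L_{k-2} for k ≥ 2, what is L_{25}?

Iterating the recurrence up to L_{17} = 3571 and L_{16} = 2207:
L_{18} = L_{17} + L_{16} = 3571 + 2207 = 5778
L_{19} = L_{18} + L_{17} = 5778 + 3571 = 9349
L_{20} = L_{19} + L_{18} = 9349 + 5778 = 15127
L_{21} = L_{20} + L_{19} = 15127 + 9349 = 24476
L_{22} = L_{21} + L_{20} = 24476 + 15127 = 39603
L_{23} = L_{22} + L_{21} = 39603 + 24476 = 64079
L_{24} = L_{23} + L_{22} = 64079 + 39603 = 103682
L_{25} = L_{24} + L_{23} = 103682 + 64079 = 167761

167761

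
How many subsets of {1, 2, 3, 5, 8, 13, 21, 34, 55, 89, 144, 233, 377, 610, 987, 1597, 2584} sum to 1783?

36

1783 = 1597+144+34+8 = 1597+144+34+5+3 = 1597+144+21+13+8 = 1597+89+55+34+8 = 987+610+144+34+8 = … (31 more), for 36 in all.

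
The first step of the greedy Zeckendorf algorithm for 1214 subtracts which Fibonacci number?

987

987 ≤ 1214 < 1597, so the largest Fibonacci number not exceeding 1214 is 987.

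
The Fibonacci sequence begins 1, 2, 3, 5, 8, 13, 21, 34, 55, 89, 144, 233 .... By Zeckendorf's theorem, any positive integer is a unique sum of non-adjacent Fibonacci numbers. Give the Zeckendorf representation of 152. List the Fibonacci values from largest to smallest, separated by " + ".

144 + 8

152 − 144 = 8
8 − 8 = 0
So 152 = 144 + 8, with no two terms consecutive in the sequence.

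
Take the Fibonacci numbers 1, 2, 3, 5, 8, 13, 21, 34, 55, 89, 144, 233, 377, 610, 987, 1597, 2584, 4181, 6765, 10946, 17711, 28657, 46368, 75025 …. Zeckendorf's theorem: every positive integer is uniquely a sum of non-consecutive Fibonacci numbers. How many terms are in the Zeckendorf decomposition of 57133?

57133 − 46368 = 10765
10765 − 6765 = 4000
4000 − 2584 = 1416
1416 − 987 = 429
429 − 377 = 52
52 − 34 = 18
18 − 13 = 5
5 − 5 = 0
57133 = 46368 + 6765 + 2584 + 987 + 377 + 34 + 13 + 5, which has 8 terms.

8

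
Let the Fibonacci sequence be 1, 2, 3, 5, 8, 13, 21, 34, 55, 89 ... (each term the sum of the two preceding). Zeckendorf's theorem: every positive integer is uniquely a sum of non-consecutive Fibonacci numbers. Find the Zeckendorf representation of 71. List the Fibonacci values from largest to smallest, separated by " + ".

55 + 13 + 3

subtract 55 from 71: 16 remains
subtract 13 from 16: 3 remains
subtract 3 from 3: 0 remains
So 71 = 55 + 13 + 3, with no two terms consecutive in the sequence.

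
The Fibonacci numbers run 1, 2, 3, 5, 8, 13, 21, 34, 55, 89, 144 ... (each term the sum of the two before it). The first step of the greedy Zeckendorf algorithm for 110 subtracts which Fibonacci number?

89 ≤ 110 < 144, so the largest Fibonacci number not exceeding 110 is 89.

89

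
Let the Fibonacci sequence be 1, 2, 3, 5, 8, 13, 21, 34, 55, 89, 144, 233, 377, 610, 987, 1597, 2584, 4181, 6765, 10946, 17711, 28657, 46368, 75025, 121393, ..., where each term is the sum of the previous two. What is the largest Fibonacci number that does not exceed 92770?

75025 ≤ 92770 < 121393, so the largest Fibonacci number not exceeding 92770 is 75025.

75025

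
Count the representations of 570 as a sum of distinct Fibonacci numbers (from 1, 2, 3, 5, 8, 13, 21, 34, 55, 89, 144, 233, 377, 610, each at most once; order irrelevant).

Each representation comes from the Zeckendorf form by replacing some F_k with F_{k−1} + F_{k−2} where possible.
570 = 377+144+34+13+2 = 377+144+34+8+5+2 = 377+89+55+34+13+2 = 377+144+21+13+8+5+2 = 377+89+55+34+8+5+2 = … (4 more), for 9 in all.

9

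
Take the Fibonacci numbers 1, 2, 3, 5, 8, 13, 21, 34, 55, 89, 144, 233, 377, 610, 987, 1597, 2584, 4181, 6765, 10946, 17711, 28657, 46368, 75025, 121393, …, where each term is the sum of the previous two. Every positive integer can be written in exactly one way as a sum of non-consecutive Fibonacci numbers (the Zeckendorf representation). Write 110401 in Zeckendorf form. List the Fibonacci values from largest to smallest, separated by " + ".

75025 + 28657 + 4181 + 1597 + 610 + 233 + 89 + 8 + 1

110401 − 75025 = 35376
35376 − 28657 = 6719
6719 − 4181 = 2538
2538 − 1597 = 941
941 − 610 = 331
331 − 233 = 98
98 − 89 = 9
9 − 8 = 1
1 − 1 = 0
So 110401 = 75025 + 28657 + 4181 + 1597 + 610 + 233 + 89 + 8 + 1, with no two terms consecutive in the sequence.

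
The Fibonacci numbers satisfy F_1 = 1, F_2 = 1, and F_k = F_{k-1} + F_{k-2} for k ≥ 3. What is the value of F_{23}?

Iterating the recurrence up to F_{16} = 987 and F_{15} = 610:
F_{17} = F_{16} + F_{15} = 987 + 610 = 1597
F_{18} = F_{17} + F_{16} = 1597 + 987 = 2584
F_{19} = F_{18} + F_{17} = 2584 + 1597 = 4181
F_{20} = F_{19} + F_{18} = 4181 + 2584 = 6765
F_{21} = F_{20} + F_{19} = 6765 + 4181 = 10946
F_{22} = F_{21} + F_{20} = 10946 + 6765 = 17711
F_{23} = F_{22} + F_{21} = 17711 + 10946 = 28657

28657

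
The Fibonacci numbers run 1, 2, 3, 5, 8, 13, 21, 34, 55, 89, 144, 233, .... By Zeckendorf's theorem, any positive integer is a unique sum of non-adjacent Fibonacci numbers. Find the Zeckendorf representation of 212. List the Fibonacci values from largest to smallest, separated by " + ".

212 − 144 = 68
68 − 55 = 13
13 − 13 = 0
So 212 = 144 + 55 + 13, with no two terms consecutive in the sequence.

144 + 55 + 13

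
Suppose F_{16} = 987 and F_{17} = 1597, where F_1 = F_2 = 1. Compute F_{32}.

By the doubling identity F_{2k} = F_k(2F_{k+1} − F_k): F_{32} = 987·(2·1597 − 987) = 987·2207 = 2178309.

2178309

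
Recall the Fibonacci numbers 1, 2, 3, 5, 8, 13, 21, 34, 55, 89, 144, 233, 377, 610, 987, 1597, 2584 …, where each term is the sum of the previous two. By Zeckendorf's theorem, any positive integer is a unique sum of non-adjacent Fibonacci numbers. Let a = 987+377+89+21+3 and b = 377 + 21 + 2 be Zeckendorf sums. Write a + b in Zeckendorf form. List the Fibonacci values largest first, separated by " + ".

The two numbers are 1477 and 400, so their sum is 1877.
Greedily peel off the largest Fibonacci term at each step:
subtract 1597 from 1877: 280 remains
subtract 233 from 280: 47 remains
subtract 34 from 47: 13 remains
subtract 13 from 13: 0 remains

1597 + 233 + 34 + 13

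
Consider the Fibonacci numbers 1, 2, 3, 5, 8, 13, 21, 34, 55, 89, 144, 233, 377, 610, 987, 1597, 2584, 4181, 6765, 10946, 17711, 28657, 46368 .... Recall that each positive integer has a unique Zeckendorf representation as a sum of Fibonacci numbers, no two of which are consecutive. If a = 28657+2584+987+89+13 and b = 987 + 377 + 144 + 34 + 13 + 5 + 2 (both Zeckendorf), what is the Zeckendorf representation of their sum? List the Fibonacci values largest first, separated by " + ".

The two numbers are 32330 and 1562, so their sum is 33892.
Greedy algorithm:
subtract 28657 from 33892: 5235 remains
subtract 4181 from 5235: 1054 remains
subtract 987 from 1054: 67 remains
subtract 55 from 67: 12 remains
subtract 8 from 12: 4 remains
subtract 3 from 4: 1 remains
subtract 1 from 1: 0 remains

28657 + 4181 + 987 + 55 + 8 + 3 + 1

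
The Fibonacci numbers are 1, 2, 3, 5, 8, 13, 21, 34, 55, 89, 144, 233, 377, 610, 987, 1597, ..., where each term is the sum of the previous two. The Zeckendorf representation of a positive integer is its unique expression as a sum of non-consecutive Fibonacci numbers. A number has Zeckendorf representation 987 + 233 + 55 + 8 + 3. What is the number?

1286

987 + 233 + 55 + 8 + 3 = 1286.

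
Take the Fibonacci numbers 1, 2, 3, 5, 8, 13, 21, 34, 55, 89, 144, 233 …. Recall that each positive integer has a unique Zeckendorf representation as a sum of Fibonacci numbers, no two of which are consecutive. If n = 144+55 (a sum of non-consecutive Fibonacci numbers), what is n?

144+55 = 199.

199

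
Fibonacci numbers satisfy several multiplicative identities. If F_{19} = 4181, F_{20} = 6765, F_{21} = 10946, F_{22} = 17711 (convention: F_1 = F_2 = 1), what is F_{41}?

165580141

By the addition formula F_{m+n} = F_m F_{n+1} + F_{m−1} F_n with m=20, n=21: F_{41} = 6765·17711 + 4181·10946 = 119814915 + 45765226 = 165580141.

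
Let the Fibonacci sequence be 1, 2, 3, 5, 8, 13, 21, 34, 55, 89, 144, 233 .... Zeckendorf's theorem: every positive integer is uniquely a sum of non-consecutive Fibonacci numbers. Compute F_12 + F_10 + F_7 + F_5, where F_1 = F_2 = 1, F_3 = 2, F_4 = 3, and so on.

217

F_12 + F_10 + F_7 + F_5 = 144 + 55 + 13 + 5 = 217.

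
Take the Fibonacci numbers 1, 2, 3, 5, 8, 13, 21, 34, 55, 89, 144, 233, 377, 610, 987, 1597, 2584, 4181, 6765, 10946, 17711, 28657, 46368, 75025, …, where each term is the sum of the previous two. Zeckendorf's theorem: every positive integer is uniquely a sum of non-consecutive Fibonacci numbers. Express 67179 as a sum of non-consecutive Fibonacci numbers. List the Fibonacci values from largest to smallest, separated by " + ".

46368 + 17711 + 2584 + 377 + 89 + 34 + 13 + 3

Greedy algorithm:
largest Fibonacci ≤ 67179 is 46368; 67179 − 46368 = 20811
largest Fibonacci ≤ 20811 is 17711; 20811 − 17711 = 3100
largest Fibonacci ≤ 3100 is 2584; 3100 − 2584 = 516
largest Fibonacci ≤ 516 is 377; 516 − 377 = 139
largest Fibonacci ≤ 139 is 89; 139 − 89 = 50
largest Fibonacci ≤ 50 is 34; 50 − 34 = 16
largest Fibonacci ≤ 16 is 13; 16 − 13 = 3
largest Fibonacci ≤ 3 is 3; 3 − 3 = 0
So 67179 = 46368 + 17711 + 2584 + 377 + 89 + 34 + 13 + 3, with no two terms consecutive in the sequence.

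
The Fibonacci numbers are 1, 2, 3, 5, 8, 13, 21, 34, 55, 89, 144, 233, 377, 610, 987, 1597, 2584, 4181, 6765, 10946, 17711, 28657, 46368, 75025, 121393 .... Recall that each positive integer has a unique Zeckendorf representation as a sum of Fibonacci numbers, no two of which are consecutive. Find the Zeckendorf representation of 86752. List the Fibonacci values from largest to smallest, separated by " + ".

take 75025 (≤ 86752); 86752 − 75025 = 11727
take 10946 (≤ 11727); 11727 − 10946 = 781
take 610 (≤ 781); 781 − 610 = 171
take 144 (≤ 171); 171 − 144 = 27
take 21 (≤ 27); 27 − 21 = 6
take 5 (≤ 6); 6 − 5 = 1
take 1 (≤ 1); 1 − 1 = 0
So 86752 = 75025 + 10946 + 610 + 144 + 21 + 5 + 1, with no two terms consecutive in the sequence.

75025 + 10946 + 610 + 144 + 21 + 5 + 1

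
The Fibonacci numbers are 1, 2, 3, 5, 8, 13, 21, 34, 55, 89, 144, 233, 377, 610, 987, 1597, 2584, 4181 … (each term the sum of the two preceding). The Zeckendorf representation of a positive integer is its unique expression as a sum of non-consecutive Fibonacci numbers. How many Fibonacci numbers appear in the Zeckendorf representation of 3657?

Greedy algorithm:
3657: greatest Fibonacci not exceeding it is 2584, leaving 1073
1073: greatest Fibonacci not exceeding it is 987, leaving 86
86: greatest Fibonacci not exceeding it is 55, leaving 31
31: greatest Fibonacci not exceeding it is 21, leaving 10
10: greatest Fibonacci not exceeding it is 8, leaving 2
2: greatest Fibonacci not exceeding it is 2, leaving 0
3657 = 2584 + 987 + 55 + 21 + 8 + 2, which has 6 terms.

6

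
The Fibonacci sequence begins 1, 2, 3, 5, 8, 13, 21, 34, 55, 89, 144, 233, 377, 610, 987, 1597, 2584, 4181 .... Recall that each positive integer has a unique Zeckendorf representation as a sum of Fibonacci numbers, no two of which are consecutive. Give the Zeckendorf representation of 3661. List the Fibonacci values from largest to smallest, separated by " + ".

3661: greatest Fibonacci not exceeding it is 2584, leaving 1077
1077: greatest Fibonacci not exceeding it is 987, leaving 90
90: greatest Fibonacci not exceeding it is 89, leaving 1
1: greatest Fibonacci not exceeding it is 1, leaving 0
So 3661 = 2584 + 987 + 89 + 1, with no two terms consecutive in the sequence.

2584 + 987 + 89 + 1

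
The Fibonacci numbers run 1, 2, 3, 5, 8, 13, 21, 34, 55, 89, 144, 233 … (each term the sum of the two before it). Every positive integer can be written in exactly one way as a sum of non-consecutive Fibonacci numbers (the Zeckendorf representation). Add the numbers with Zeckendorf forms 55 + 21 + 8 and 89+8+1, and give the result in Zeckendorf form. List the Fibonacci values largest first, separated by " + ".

144 + 34 + 3 + 1

The two numbers are 84 and 98, so their sum is 182.
largest Fibonacci ≤ 182 is 144; 182 − 144 = 38
largest Fibonacci ≤ 38 is 34; 38 − 34 = 4
largest Fibonacci ≤ 4 is 3; 4 − 3 = 1
largest Fibonacci ≤ 1 is 1; 1 − 1 = 0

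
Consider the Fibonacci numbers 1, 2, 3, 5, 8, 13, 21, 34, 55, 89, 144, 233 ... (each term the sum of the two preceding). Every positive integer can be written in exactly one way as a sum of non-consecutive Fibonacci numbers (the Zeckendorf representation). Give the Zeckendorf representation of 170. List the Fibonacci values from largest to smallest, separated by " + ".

144 + 21 + 5

take 144 (≤ 170); 170 − 144 = 26
take 21 (≤ 26); 26 − 21 = 5
take 5 (≤ 5); 5 − 5 = 0
So 170 = 144 + 21 + 5, with no two terms consecutive in the sequence.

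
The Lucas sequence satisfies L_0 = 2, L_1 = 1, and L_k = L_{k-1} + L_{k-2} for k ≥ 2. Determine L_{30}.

1860498

Iterating the recurrence up to L_{26} = 271443 and L_{25} = 167761:
L_{27} = L_{26} + L_{25} = 271443 + 167761 = 439204
L_{28} = L_{27} + L_{26} = 439204 + 271443 = 710647
L_{29} = L_{28} + L_{27} = 710647 + 439204 = 1149851
L_{30} = L_{29} + L_{28} = 1149851 + 710647 = 1860498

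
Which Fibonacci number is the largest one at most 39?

34

34 ≤ 39 < 55, so the largest Fibonacci number not exceeding 39 is 34.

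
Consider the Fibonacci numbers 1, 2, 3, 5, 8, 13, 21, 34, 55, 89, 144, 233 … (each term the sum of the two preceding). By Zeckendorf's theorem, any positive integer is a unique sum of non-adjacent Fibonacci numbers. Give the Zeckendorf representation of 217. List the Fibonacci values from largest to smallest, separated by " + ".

subtract 144 from 217: 73 remains
subtract 55 from 73: 18 remains
subtract 13 from 18: 5 remains
subtract 5 from 5: 0 remains
So 217 = 144 + 55 + 13 + 5, with no two terms consecutive in the sequence.

144 + 55 + 13 + 5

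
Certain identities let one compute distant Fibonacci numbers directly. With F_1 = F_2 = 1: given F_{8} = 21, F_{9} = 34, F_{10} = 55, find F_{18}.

By the addition formula F_{m+n} = F_m F_{n+1} + F_{m−1} F_n with m=9, n=9: F_{18} = 34·55 + 21·34 = 1870 + 714 = 2584.

2584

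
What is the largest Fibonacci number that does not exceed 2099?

1597 ≤ 2099 < 2584, so the largest Fibonacci number not exceeding 2099 is 1597.

1597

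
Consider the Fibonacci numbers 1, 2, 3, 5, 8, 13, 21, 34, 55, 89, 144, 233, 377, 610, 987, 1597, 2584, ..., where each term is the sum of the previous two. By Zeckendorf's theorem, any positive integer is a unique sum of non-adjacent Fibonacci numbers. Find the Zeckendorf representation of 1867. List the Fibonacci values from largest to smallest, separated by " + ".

Greedy algorithm:
subtract 1597 from 1867: 270 remains
subtract 233 from 270: 37 remains
subtract 34 from 37: 3 remains
subtract 3 from 3: 0 remains
So 1867 = 1597 + 233 + 34 + 3, with no two terms consecutive in the sequence.

1597 + 233 + 34 + 3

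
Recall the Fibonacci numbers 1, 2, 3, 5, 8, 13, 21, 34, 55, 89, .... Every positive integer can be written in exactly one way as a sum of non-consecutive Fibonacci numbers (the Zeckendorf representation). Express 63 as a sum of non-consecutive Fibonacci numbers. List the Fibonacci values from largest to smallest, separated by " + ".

Greedily peel off the largest Fibonacci term at each step:
63: greatest Fibonacci not exceeding it is 55, leaving 8
8: greatest Fibonacci not exceeding it is 8, leaving 0
So 63 = 55 + 8, with no two terms consecutive in the sequence.

55 + 8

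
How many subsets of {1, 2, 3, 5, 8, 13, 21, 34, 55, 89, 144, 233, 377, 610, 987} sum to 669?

669 = 610+55+3+1 = 610+34+21+3+1 = 377+233+55+3+1 = 610+34+13+8+3+1 = 377+233+34+21+3+1 = … (4 more), for 9 in all.

9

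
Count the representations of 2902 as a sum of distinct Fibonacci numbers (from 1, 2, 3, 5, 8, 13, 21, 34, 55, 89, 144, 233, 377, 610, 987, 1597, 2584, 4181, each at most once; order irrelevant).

Each representation comes from the Zeckendorf form by replacing some F_k with F_{k−1} + F_{k−2} where possible.
2902 = 2584+233+55+21+8+1 = 2584+233+55+21+5+3+1 = 2584+144+89+55+21+8+1 = … (21 more), for 24 in all.

24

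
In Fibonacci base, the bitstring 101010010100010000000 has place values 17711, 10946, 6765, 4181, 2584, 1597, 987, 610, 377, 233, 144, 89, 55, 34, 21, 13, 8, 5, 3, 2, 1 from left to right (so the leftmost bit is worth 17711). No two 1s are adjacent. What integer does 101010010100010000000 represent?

Summing the place values of the 1 bits: 17711 + 6765 + 2584 + 610 + 233 + 34 = 27937.

27937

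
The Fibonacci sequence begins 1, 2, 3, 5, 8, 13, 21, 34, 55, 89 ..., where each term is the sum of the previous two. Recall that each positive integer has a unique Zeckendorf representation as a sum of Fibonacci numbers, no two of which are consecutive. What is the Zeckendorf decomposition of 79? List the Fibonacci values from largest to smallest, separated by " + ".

55 + 21 + 3

Repeatedly subtract the largest Fibonacci number that fits:
55 ≤ 79 < 89, so take 55; remainder 24
21 ≤ 24 < 34, so take 21; remainder 3
3 ≤ 3 < 5, so take 3; remainder 0
So 79 = 55 + 21 + 3, with no two terms consecutive in the sequence.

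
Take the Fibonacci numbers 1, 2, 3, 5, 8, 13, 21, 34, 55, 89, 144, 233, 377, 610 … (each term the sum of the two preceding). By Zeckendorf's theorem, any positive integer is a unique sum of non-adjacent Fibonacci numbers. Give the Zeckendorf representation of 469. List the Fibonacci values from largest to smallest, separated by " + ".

377 + 89 + 3

Repeatedly subtract the largest Fibonacci number that fits:
largest Fibonacci ≤ 469 is 377; 469 − 377 = 92
largest Fibonacci ≤ 92 is 89; 92 − 89 = 3
largest Fibonacci ≤ 3 is 3; 3 − 3 = 0
So 469 = 377 + 89 + 3, with no two terms consecutive in the sequence.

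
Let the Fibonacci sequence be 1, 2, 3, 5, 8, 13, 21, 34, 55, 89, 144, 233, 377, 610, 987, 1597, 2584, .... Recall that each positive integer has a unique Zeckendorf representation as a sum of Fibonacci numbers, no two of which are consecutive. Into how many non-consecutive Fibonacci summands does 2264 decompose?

4

1597 ≤ 2264 < 2584, so take 1597; remainder 667
610 ≤ 667 < 987, so take 610; remainder 57
55 ≤ 57 < 89, so take 55; remainder 2
2 ≤ 2 < 3, so take 2; remainder 0
2264 = 1597 + 610 + 55 + 2, which has 4 terms.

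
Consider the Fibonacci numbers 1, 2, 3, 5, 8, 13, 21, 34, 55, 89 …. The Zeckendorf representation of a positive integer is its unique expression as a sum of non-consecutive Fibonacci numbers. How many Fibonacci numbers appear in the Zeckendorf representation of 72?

Repeatedly subtract the largest Fibonacci number that fits:
55 ≤ 72 < 89, so take 55; remainder 17
13 ≤ 17 < 21, so take 13; remainder 4
3 ≤ 4 < 5, so take 3; remainder 1
1 ≤ 1 < 2, so take 1; remainder 0
72 = 55 + 13 + 3 + 1, which has 4 terms.

4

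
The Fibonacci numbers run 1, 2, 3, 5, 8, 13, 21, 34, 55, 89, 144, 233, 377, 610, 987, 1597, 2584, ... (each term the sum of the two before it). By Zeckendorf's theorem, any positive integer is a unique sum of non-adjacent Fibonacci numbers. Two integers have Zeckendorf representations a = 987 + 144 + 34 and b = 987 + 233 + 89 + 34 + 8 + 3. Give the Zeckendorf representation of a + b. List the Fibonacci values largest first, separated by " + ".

1597 + 610 + 233 + 55 + 21 + 3

The two numbers are 1165 and 1354, so their sum is 2519.
Greedily peel off the largest Fibonacci term at each step:
largest Fibonacci ≤ 2519 is 1597; 2519 − 1597 = 922
largest Fibonacci ≤ 922 is 610; 922 − 610 = 312
largest Fibonacci ≤ 312 is 233; 312 − 233 = 79
largest Fibonacci ≤ 79 is 55; 79 − 55 = 24
largest Fibonacci ≤ 24 is 21; 24 − 21 = 3
largest Fibonacci ≤ 3 is 3; 3 − 3 = 0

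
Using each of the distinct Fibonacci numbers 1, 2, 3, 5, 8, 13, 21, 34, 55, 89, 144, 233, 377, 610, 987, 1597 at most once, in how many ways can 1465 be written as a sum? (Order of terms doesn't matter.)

9

Each representation comes from the Zeckendorf form by replacing some F_k with F_{k−1} + F_{k−2} where possible.
1465 = 987+377+89+8+3+1 = 987+377+55+34+8+3+1 = 987+233+144+89+8+3+1 = 987+377+55+21+13+8+3+1 = 987+233+144+55+34+8+3+1 = … (4 more), for 9 in all.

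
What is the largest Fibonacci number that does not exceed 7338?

6765 ≤ 7338 < 10946, so the largest Fibonacci number not exceeding 7338 is 6765.

6765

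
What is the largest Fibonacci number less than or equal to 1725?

1597 ≤ 1725 < 2584, so the largest Fibonacci number not exceeding 1725 is 1597.

1597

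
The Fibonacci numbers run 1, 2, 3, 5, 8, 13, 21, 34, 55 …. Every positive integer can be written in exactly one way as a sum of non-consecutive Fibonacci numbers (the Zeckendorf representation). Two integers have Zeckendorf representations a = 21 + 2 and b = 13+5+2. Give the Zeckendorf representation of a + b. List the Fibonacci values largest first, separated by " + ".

34 + 8 + 1

The two numbers are 23 and 20, so their sum is 43.
largest Fibonacci ≤ 43 is 34; 43 − 34 = 9
largest Fibonacci ≤ 9 is 8; 9 − 8 = 1
largest Fibonacci ≤ 1 is 1; 1 − 1 = 0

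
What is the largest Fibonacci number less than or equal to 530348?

514229 ≤ 530348 < 832040, so the largest Fibonacci number not exceeding 530348 is 514229.

514229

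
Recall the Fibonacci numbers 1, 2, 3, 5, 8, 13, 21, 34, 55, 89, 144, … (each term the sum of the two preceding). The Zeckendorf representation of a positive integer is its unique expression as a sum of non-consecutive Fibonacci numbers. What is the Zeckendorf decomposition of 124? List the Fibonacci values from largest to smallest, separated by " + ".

89 + 34 + 1

Repeatedly subtract the largest Fibonacci number that fits:
124: greatest Fibonacci not exceeding it is 89, leaving 35
35: greatest Fibonacci not exceeding it is 34, leaving 1
1: greatest Fibonacci not exceeding it is 1, leaving 0
So 124 = 89 + 34 + 1, with no two terms consecutive in the sequence.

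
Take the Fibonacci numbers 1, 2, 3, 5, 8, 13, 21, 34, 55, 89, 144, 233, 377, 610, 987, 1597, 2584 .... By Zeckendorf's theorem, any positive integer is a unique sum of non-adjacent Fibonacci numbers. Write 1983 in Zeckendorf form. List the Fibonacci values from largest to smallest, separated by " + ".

1597 + 377 + 8 + 1

take 1597 (≤ 1983); 1983 − 1597 = 386
take 377 (≤ 386); 386 − 377 = 9
take 8 (≤ 9); 9 − 8 = 1
take 1 (≤ 1); 1 − 1 = 0
So 1983 = 1597 + 377 + 8 + 1, with no two terms consecutive in the sequence.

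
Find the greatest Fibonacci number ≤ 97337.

75025 ≤ 97337 < 121393, so the largest Fibonacci number not exceeding 97337 is 75025.

75025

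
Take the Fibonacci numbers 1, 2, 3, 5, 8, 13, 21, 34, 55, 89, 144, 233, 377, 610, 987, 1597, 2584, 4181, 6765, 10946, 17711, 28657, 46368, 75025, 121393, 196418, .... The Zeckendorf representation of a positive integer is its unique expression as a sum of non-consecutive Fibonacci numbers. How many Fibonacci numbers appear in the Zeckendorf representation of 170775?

8

170775: greatest Fibonacci not exceeding it is 121393, leaving 49382
49382: greatest Fibonacci not exceeding it is 46368, leaving 3014
3014: greatest Fibonacci not exceeding it is 2584, leaving 430
430: greatest Fibonacci not exceeding it is 377, leaving 53
53: greatest Fibonacci not exceeding it is 34, leaving 19
19: greatest Fibonacci not exceeding it is 13, leaving 6
6: greatest Fibonacci not exceeding it is 5, leaving 1
1: greatest Fibonacci not exceeding it is 1, leaving 0
170775 = 121393 + 46368 + 2584 + 377 + 34 + 13 + 5 + 1, which has 8 terms.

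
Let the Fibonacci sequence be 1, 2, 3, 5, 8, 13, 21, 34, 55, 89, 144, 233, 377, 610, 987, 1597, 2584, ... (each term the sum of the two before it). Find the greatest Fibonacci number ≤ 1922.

1597 ≤ 1922 < 2584, so the largest Fibonacci number not exceeding 1922 is 1597.

1597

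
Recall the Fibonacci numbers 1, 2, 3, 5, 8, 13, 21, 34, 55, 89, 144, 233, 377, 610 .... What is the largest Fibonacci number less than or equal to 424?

377

377 ≤ 424 < 610, so the largest Fibonacci number not exceeding 424 is 377.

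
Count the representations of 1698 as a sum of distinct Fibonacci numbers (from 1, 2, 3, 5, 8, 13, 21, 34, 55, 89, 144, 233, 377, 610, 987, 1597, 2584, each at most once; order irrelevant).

11

1698 = 1597+89+8+3+1 = 1597+55+34+8+3+1 = 987+610+89+8+3+1 = … (8 more), for 11 in all.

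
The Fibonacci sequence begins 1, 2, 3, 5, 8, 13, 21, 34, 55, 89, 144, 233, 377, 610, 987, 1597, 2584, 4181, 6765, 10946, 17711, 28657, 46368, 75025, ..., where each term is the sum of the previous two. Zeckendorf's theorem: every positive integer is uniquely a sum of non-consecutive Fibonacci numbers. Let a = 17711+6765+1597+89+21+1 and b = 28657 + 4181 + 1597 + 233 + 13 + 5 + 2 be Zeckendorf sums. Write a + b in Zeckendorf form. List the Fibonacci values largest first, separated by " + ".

The two numbers are 26184 and 34688, so their sum is 60872.
60872 − 46368 = 14504
14504 − 10946 = 3558
3558 − 2584 = 974
974 − 610 = 364
364 − 233 = 131
131 − 89 = 42
42 − 34 = 8
8 − 8 = 0

46368 + 10946 + 2584 + 610 + 233 + 89 + 34 + 8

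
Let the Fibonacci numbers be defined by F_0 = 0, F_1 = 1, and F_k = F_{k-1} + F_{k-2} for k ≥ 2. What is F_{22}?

17711

Iterating the recurrence up to F_{14} = 377 and F_{13} = 233:
F_{15} = F_{14} + F_{13} = 377 + 233 = 610
F_{16} = F_{15} + F_{14} = 610 + 377 = 987
F_{17} = F_{16} + F_{15} = 987 + 610 = 1597
F_{18} = F_{17} + F_{16} = 1597 + 987 = 2584
F_{19} = F_{18} + F_{17} = 2584 + 1597 = 4181
F_{20} = F_{19} + F_{18} = 4181 + 2584 = 6765
F_{21} = F_{20} + F_{19} = 6765 + 4181 = 10946
F_{22} = F_{21} + F_{20} = 10946 + 6765 = 17711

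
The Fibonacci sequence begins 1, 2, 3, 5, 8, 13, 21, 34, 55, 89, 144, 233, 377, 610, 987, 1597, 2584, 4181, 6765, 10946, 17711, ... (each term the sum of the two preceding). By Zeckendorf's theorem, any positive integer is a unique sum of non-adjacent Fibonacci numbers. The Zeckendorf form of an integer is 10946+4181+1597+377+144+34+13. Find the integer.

10946+4181+1597+377+144+34+13 = 17292.

17292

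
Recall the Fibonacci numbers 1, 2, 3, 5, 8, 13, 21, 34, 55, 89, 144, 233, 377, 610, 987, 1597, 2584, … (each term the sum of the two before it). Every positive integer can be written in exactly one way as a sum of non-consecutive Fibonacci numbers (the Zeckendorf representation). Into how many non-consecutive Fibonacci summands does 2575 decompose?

largest Fibonacci ≤ 2575 is 1597; 2575 − 1597 = 978
largest Fibonacci ≤ 978 is 610; 978 − 610 = 368
largest Fibonacci ≤ 368 is 233; 368 − 233 = 135
largest Fibonacci ≤ 135 is 89; 135 − 89 = 46
largest Fibonacci ≤ 46 is 34; 46 − 34 = 12
largest Fibonacci ≤ 12 is 8; 12 − 8 = 4
largest Fibonacci ≤ 4 is 3; 4 − 3 = 1
largest Fibonacci ≤ 1 is 1; 1 − 1 = 0
2575 = 1597 + 610 + 233 + 89 + 34 + 8 + 3 + 1, which has 8 terms.

8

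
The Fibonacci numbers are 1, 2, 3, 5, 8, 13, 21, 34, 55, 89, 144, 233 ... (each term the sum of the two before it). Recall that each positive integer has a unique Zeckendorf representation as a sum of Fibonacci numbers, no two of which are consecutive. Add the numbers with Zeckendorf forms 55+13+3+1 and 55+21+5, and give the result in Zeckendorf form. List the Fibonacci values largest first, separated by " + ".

The two numbers are 72 and 81, so their sum is 153.
Greedily peel off the largest Fibonacci term at each step:
subtract 144 from 153: 9 remains
subtract 8 from 9: 1 remains
subtract 1 from 1: 0 remains

144 + 8 + 1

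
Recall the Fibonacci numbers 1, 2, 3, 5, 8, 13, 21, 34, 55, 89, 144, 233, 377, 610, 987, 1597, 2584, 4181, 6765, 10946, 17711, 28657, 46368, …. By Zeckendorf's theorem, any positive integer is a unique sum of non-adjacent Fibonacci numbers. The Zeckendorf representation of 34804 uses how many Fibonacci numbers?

7

34804 − 28657 = 6147
6147 − 4181 = 1966
1966 − 1597 = 369
369 − 233 = 136
136 − 89 = 47
47 − 34 = 13
13 − 13 = 0
34804 = 28657 + 4181 + 1597 + 233 + 89 + 34 + 13, which has 7 terms.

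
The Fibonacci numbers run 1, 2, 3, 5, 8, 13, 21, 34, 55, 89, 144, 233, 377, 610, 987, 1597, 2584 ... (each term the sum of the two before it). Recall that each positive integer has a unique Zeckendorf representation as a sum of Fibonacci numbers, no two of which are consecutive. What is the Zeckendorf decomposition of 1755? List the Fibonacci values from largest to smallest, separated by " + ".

Greedily peel off the largest Fibonacci term at each step:
1755: greatest Fibonacci not exceeding it is 1597, leaving 158
158: greatest Fibonacci not exceeding it is 144, leaving 14
14: greatest Fibonacci not exceeding it is 13, leaving 1
1: greatest Fibonacci not exceeding it is 1, leaving 0
So 1755 = 1597 + 144 + 13 + 1, with no two terms consecutive in the sequence.

1597 + 144 + 13 + 1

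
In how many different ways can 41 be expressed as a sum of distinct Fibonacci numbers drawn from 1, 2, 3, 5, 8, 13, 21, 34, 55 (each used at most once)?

Each representation comes from the Zeckendorf form by replacing some F_k with F_{k−1} + F_{k−2} where possible.
41 = 34+5+2 = 21+13+5+2 — 2 representations.

2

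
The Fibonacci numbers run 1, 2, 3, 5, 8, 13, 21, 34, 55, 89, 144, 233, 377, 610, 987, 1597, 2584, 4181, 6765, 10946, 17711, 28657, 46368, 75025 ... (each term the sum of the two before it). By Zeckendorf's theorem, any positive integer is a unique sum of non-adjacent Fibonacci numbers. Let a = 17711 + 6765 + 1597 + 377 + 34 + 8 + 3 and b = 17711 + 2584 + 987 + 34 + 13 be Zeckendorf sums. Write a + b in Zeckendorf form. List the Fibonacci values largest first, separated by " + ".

The two numbers are 26495 and 21329, so their sum is 47824.
Greedily peel off the largest Fibonacci term at each step:
46368 ≤ 47824 < 75025, so take 46368; remainder 1456
987 ≤ 1456 < 1597, so take 987; remainder 469
377 ≤ 469 < 610, so take 377; remainder 92
89 ≤ 92 < 144, so take 89; remainder 3
3 ≤ 3 < 5, so take 3; remainder 0

46368 + 987 + 377 + 89 + 3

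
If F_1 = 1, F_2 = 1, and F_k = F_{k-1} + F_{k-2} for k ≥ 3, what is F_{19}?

4181

Iterating the recurrence up to F_{12} = 144 and F_{11} = 89:
F_{13} = F_{12} + F_{11} = 144 + 89 = 233
F_{14} = F_{13} + F_{12} = 233 + 144 = 377
F_{15} = F_{14} + F_{13} = 377 + 233 = 610
F_{16} = F_{15} + F_{14} = 610 + 377 = 987
F_{17} = F_{16} + F_{15} = 987 + 610 = 1597
F_{18} = F_{17} + F_{16} = 1597 + 987 = 2584
F_{19} = F_{18} + F_{17} = 2584 + 1597 = 4181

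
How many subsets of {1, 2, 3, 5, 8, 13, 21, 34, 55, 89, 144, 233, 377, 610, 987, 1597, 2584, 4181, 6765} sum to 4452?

Each representation comes from the Zeckendorf form by replacing some F_k with F_{k−1} + F_{k−2} where possible.
4452 = 4181+233+34+3+1 = 4181+233+21+13+3+1 = 4181+144+89+34+3+1 = … (26 more), for 29 in all.

29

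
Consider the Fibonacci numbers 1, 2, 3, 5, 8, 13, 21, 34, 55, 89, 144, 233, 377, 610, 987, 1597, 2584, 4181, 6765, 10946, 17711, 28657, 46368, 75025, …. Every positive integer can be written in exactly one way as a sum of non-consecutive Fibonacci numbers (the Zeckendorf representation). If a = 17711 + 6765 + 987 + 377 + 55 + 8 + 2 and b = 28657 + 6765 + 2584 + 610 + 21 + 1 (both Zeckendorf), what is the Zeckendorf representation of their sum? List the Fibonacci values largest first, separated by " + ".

The two numbers are 25905 and 38638, so their sum is 64543.
subtract 46368 from 64543: 18175 remains
subtract 17711 from 18175: 464 remains
subtract 377 from 464: 87 remains
subtract 55 from 87: 32 remains
subtract 21 from 32: 11 remains
subtract 8 from 11: 3 remains
subtract 3 from 3: 0 remains

46368 + 17711 + 377 + 55 + 21 + 8 + 3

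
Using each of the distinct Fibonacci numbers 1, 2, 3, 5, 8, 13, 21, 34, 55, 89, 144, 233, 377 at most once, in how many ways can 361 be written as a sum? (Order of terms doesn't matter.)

Starting from the Zeckendorf form and repeatedly splitting a term F_k into F_{k−1} + F_{k−2} (when neither is already used) reaches every representation.
361 = 233+89+34+5 = 233+89+34+3+2 = 233+89+21+13+5 = 233+89+21+13+3+2 = … (7 more), for 11 in all.

11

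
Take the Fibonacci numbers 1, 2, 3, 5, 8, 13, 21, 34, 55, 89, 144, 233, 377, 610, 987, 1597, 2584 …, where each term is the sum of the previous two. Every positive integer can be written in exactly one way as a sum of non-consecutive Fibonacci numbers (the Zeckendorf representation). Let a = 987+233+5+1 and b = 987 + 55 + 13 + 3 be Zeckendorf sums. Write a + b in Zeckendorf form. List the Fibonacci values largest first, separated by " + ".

The two numbers are 1226 and 1058, so their sum is 2284.
2284 − 1597 = 687
687 − 610 = 77
77 − 55 = 22
22 − 21 = 1
1 − 1 = 0

1597 + 610 + 55 + 21 + 1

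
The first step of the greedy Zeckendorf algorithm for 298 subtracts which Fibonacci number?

233

233 ≤ 298 < 377, so the largest Fibonacci number not exceeding 298 is 233.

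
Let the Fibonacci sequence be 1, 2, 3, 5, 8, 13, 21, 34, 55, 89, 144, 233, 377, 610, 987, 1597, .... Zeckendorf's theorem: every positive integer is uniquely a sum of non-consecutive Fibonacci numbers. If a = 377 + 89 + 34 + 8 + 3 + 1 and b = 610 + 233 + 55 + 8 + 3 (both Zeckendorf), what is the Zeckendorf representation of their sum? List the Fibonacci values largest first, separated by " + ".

The two numbers are 512 and 909, so their sum is 1421.
1421: greatest Fibonacci not exceeding it is 987, leaving 434
434: greatest Fibonacci not exceeding it is 377, leaving 57
57: greatest Fibonacci not exceeding it is 55, leaving 2
2: greatest Fibonacci not exceeding it is 2, leaving 0

987 + 377 + 55 + 2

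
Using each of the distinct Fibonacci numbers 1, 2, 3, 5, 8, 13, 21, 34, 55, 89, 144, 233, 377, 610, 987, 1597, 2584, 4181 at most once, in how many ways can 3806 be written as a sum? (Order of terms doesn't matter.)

15

3806 = 2584+987+233+2 = 2584+987+144+89+2 = 2584+610+377+233+2 = 2584+987+144+55+34+2 = 2584+610+377+144+89+2 = … (10 more), for 15 in all.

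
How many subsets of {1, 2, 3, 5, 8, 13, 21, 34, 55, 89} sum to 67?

Each representation comes from the Zeckendorf form by replacing some F_k with F_{k−1} + F_{k−2} where possible.
67 = 55+8+3+1 = 34+21+8+3+1 — 2 representations.

2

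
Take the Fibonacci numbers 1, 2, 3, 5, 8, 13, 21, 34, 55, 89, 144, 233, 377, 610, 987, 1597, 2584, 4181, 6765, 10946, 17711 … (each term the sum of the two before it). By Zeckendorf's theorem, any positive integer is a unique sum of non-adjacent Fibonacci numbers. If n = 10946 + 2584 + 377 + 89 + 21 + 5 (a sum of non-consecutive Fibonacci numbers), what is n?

14022

10946 + 2584 + 377 + 89 + 21 + 5 = 14022.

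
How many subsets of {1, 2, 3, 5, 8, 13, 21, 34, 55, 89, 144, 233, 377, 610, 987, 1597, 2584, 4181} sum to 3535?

3535 = 2584+610+233+89+13+5+1 = 2584+610+233+89+13+3+2+1 = 2584+610+233+55+34+13+5+1 = 2584+610+233+89+8+5+3+2+1 = … (26 more), for 30 in all.

30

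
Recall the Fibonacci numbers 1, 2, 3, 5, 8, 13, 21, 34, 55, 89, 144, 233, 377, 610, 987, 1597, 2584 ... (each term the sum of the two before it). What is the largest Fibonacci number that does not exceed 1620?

1597 ≤ 1620 < 2584, so the largest Fibonacci number not exceeding 1620 is 1597.

1597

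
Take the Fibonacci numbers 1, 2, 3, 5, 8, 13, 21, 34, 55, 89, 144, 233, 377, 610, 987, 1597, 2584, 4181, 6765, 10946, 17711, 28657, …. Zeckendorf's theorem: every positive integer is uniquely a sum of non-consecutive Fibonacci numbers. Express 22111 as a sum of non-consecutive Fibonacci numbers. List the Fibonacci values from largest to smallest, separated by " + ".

largest Fibonacci ≤ 22111 is 17711; 22111 − 17711 = 4400
largest Fibonacci ≤ 4400 is 4181; 4400 − 4181 = 219
largest Fibonacci ≤ 219 is 144; 219 − 144 = 75
largest Fibonacci ≤ 75 is 55; 75 − 55 = 20
largest Fibonacci ≤ 20 is 13; 20 − 13 = 7
largest Fibonacci ≤ 7 is 5; 7 − 5 = 2
largest Fibonacci ≤ 2 is 2; 2 − 2 = 0
So 22111 = 17711 + 4181 + 144 + 55 + 13 + 5 + 2, with no two terms consecutive in the sequence.

17711 + 4181 + 144 + 55 + 13 + 5 + 2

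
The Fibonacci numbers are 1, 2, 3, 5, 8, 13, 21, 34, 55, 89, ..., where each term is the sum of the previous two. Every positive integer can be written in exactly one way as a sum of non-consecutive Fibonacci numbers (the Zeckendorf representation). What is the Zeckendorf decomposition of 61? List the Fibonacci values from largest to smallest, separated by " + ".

55 + 5 + 1

55 ≤ 61 < 89, so take 55; remainder 6
5 ≤ 6 < 8, so take 5; remainder 1
1 ≤ 1 < 2, so take 1; remainder 0
So 61 = 55 + 5 + 1, with no two terms consecutive in the sequence.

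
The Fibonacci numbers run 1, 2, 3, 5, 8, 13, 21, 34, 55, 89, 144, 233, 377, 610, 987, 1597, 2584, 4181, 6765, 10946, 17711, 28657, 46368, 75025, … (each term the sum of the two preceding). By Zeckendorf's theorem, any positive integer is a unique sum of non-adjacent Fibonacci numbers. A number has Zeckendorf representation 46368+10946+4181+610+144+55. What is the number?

46368+10946+4181+610+144+55 = 62304.

62304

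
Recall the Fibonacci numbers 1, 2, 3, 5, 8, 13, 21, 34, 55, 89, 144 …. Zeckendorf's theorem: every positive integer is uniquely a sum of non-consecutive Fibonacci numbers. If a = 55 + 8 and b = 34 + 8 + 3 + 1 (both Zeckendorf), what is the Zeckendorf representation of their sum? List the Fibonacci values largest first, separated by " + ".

89 + 13 + 5 + 2

The two numbers are 63 and 46, so their sum is 109.
subtract 89 from 109: 20 remains
subtract 13 from 20: 7 remains
subtract 5 from 7: 2 remains
subtract 2 from 2: 0 remains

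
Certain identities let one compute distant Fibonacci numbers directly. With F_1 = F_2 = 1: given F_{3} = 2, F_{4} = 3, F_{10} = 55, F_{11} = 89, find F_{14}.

By the addition formula F_{m+n} = F_m F_{n+1} + F_{m−1} F_n with m=4, n=10: F_{14} = 3·89 + 2·55 = 267 + 110 = 377.

377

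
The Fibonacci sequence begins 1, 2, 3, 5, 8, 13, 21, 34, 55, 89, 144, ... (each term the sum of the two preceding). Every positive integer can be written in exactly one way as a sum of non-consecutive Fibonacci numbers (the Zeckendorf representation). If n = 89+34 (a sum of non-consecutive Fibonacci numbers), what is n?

123

89+34 = 123.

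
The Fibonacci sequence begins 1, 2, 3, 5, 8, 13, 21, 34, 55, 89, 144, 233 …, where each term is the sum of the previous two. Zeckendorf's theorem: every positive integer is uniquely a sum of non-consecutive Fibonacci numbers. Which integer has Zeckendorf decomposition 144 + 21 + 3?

144 + 21 + 3 = 168.

168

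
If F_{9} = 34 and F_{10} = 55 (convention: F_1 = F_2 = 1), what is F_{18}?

2584

By the doubling identity F_{2k} = F_k(2F_{k+1} − F_k): F_{18} = 34·(2·55 − 34) = 34·76 = 2584.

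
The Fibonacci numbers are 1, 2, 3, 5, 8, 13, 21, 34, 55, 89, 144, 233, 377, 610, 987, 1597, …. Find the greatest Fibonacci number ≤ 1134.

987

987 ≤ 1134 < 1597, so the largest Fibonacci number not exceeding 1134 is 987.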